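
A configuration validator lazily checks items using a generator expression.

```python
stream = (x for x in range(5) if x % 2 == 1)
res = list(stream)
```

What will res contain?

Step 1: Filter range(5) keeping only odd values:
  x=0: even, excluded
  x=1: odd, included
  x=2: even, excluded
  x=3: odd, included
  x=4: even, excluded
Therefore res = [1, 3].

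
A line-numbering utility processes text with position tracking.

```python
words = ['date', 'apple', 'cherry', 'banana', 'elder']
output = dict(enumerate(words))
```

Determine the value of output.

Step 1: enumerate pairs indices with words:
  0 -> 'date'
  1 -> 'apple'
  2 -> 'cherry'
  3 -> 'banana'
  4 -> 'elder'
Therefore output = {0: 'date', 1: 'apple', 2: 'cherry', 3: 'banana', 4: 'elder'}.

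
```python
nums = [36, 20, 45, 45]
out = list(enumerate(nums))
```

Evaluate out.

Step 1: enumerate pairs each element with its index:
  (0, 36)
  (1, 20)
  (2, 45)
  (3, 45)
Therefore out = [(0, 36), (1, 20), (2, 45), (3, 45)].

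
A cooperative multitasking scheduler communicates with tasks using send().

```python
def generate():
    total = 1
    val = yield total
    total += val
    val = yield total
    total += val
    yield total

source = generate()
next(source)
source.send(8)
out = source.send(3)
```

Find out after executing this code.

Step 1: next() -> yield total=1.
Step 2: send(8) -> val=8, total = 1+8 = 9, yield 9.
Step 3: send(3) -> val=3, total = 9+3 = 12, yield 12.
Therefore out = 12.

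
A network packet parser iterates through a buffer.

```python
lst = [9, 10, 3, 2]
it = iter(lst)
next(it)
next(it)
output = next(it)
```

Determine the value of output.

Step 1: Create iterator over [9, 10, 3, 2].
Step 2: next() consumes 9.
Step 3: next() consumes 10.
Step 4: next() returns 3.
Therefore output = 3.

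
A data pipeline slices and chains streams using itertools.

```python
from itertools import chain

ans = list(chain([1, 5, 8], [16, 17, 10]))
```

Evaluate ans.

Step 1: chain() concatenates iterables: [1, 5, 8] + [16, 17, 10].
Therefore ans = [1, 5, 8, 16, 17, 10].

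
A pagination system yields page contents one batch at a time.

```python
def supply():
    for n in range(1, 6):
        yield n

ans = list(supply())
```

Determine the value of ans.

Step 1: The generator yields each value from range(1, 6).
Step 2: list() consumes all yields: [1, 2, 3, 4, 5].
Therefore ans = [1, 2, 3, 4, 5].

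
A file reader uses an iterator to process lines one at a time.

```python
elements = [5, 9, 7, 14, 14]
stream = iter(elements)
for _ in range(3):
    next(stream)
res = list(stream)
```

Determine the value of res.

Step 1: Create iterator over [5, 9, 7, 14, 14].
Step 2: Advance 3 positions (consuming [5, 9, 7]).
Step 3: list() collects remaining elements: [14, 14].
Therefore res = [14, 14].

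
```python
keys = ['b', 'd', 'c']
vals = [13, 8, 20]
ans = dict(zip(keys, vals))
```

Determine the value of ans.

Step 1: zip pairs keys with values:
  'b' -> 13
  'd' -> 8
  'c' -> 20
Therefore ans = {'b': 13, 'd': 8, 'c': 20}.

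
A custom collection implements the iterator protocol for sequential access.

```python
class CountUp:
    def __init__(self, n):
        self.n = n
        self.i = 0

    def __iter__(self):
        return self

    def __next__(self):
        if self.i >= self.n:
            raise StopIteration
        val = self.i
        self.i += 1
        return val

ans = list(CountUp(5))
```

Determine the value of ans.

Step 1: CountUp(5) creates an iterator counting 0 to 4.
Step 2: list() consumes all values: [0, 1, 2, 3, 4].
Therefore ans = [0, 1, 2, 3, 4].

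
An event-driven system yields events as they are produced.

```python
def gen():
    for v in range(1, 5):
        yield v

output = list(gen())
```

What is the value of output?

Step 1: The generator yields each value from range(1, 5).
Step 2: list() consumes all yields: [1, 2, 3, 4].
Therefore output = [1, 2, 3, 4].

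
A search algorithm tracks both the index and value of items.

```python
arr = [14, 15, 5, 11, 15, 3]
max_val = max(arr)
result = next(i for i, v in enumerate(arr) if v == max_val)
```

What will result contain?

Step 1: max([14, 15, 5, 11, 15, 3]) = 15.
Step 2: Find first index where value == 15:
  Index 0: 14 != 15
  Index 1: 15 == 15, found!
Therefore result = 1.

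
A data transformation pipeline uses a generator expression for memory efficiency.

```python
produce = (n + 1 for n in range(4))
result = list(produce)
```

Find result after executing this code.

Step 1: For each n in range(4), compute n+1:
  n=0: 0+1 = 1
  n=1: 1+1 = 2
  n=2: 2+1 = 3
  n=3: 3+1 = 4
Therefore result = [1, 2, 3, 4].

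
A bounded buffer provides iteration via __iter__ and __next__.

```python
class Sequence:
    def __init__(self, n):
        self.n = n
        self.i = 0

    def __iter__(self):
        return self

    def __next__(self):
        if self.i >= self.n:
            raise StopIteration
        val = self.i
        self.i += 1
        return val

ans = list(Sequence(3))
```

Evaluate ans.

Step 1: Sequence(3) creates an iterator counting 0 to 2.
Step 2: list() consumes all values: [0, 1, 2].
Therefore ans = [0, 1, 2].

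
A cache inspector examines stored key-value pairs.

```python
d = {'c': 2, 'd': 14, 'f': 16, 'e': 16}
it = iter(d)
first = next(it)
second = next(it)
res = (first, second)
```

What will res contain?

Step 1: iter(d) iterates over keys: ['c', 'd', 'f', 'e'].
Step 2: first = next(it) = 'c', second = next(it) = 'd'.
Therefore res = ('c', 'd').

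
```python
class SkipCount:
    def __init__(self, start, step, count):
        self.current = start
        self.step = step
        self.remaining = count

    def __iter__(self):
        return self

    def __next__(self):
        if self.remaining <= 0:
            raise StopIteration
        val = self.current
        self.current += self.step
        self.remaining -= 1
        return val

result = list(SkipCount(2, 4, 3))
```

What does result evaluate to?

Step 1: SkipCount starts at 2, increments by 4, for 3 steps:
  Yield 2, then current += 4
  Yield 6, then current += 4
  Yield 10, then current += 4
Therefore result = [2, 6, 10].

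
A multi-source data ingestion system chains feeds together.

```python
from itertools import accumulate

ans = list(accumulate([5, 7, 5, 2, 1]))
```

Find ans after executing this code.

Step 1: accumulate computes running sums:
  + 5 = 5
  + 7 = 12
  + 5 = 17
  + 2 = 19
  + 1 = 20
Therefore ans = [5, 12, 17, 19, 20].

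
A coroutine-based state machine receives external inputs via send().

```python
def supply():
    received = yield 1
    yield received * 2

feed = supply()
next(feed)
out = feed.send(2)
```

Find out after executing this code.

Step 1: next(feed) advances to first yield, producing 1.
Step 2: send(2) resumes, received = 2.
Step 3: yield received * 2 = 2 * 2 = 4.
Therefore out = 4.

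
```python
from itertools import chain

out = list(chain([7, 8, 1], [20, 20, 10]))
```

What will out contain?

Step 1: chain() concatenates iterables: [7, 8, 1] + [20, 20, 10].
Therefore out = [7, 8, 1, 20, 20, 10].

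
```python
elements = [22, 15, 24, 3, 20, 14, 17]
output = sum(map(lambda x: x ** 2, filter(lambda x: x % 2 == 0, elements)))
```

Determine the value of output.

Step 1: Filter even numbers from [22, 15, 24, 3, 20, 14, 17]: [22, 24, 20, 14]
Step 2: Square each: [484, 576, 400, 196]
Step 3: Sum = 1656.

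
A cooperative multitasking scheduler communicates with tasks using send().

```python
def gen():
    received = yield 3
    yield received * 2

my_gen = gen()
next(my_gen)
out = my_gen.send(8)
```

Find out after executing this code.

Step 1: next(my_gen) advances to first yield, producing 3.
Step 2: send(8) resumes, received = 8.
Step 3: yield received * 2 = 8 * 2 = 16.
Therefore out = 16.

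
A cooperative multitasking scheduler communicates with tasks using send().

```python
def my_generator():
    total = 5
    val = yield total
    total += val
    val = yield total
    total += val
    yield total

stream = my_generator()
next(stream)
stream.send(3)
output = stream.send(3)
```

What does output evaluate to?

Step 1: next() -> yield total=5.
Step 2: send(3) -> val=3, total = 5+3 = 8, yield 8.
Step 3: send(3) -> val=3, total = 8+3 = 11, yield 11.
Therefore output = 11.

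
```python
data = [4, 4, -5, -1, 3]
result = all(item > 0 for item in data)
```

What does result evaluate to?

Step 1: Check item > 0 for each element in [4, 4, -5, -1, 3]:
  4 > 0: True
  4 > 0: True
  -5 > 0: False
  -1 > 0: False
  3 > 0: True
Step 2: all() returns False.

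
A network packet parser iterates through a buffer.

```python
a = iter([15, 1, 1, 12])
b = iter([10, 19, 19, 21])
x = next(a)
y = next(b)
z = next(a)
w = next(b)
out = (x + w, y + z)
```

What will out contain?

Step 1: a iterates [15, 1, 1, 12], b iterates [10, 19, 19, 21].
Step 2: x = next(a) = 15, y = next(b) = 10.
Step 3: z = next(a) = 1, w = next(b) = 19.
Step 4: out = (15 + 19, 10 + 1) = (34, 11).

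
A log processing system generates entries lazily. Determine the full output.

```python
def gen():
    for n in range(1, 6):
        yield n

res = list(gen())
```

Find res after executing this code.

Step 1: The generator yields each value from range(1, 6).
Step 2: list() consumes all yields: [1, 2, 3, 4, 5].
Therefore res = [1, 2, 3, 4, 5].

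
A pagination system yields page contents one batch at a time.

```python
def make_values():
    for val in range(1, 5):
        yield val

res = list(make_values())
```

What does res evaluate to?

Step 1: The generator yields each value from range(1, 5).
Step 2: list() consumes all yields: [1, 2, 3, 4].
Therefore res = [1, 2, 3, 4].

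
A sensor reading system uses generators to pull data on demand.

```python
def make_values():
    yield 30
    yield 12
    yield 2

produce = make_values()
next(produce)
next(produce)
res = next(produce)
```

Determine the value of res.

Step 1: make_values() creates a generator.
Step 2: next(produce) yields 30 (consumed and discarded).
Step 3: next(produce) yields 12 (consumed and discarded).
Step 4: next(produce) yields 2, assigned to res.
Therefore res = 2.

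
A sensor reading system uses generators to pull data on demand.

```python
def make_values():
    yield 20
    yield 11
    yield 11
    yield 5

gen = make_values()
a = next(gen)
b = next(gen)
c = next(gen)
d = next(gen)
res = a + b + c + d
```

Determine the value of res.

Step 1: Create generator and consume all values:
  a = next(gen) = 20
  b = next(gen) = 11
  c = next(gen) = 11
  d = next(gen) = 5
Step 2: res = 20 + 11 + 11 + 5 = 47.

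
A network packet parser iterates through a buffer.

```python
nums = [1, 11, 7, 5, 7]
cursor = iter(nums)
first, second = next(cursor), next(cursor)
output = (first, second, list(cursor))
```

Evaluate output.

Step 1: Create iterator over [1, 11, 7, 5, 7].
Step 2: first = 1, second = 11.
Step 3: Remaining elements: [7, 5, 7].
Therefore output = (1, 11, [7, 5, 7]).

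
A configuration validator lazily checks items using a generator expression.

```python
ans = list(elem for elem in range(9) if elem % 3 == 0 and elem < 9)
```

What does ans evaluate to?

Step 1: Filter range(9) where elem % 3 == 0 and elem < 9:
  elem=0: both conditions met, included
  elem=1: excluded (1 % 3 != 0)
  elem=2: excluded (2 % 3 != 0)
  elem=3: both conditions met, included
  elem=4: excluded (4 % 3 != 0)
  elem=5: excluded (5 % 3 != 0)
  elem=6: both conditions met, included
  elem=7: excluded (7 % 3 != 0)
  elem=8: excluded (8 % 3 != 0)
Therefore ans = [0, 3, 6].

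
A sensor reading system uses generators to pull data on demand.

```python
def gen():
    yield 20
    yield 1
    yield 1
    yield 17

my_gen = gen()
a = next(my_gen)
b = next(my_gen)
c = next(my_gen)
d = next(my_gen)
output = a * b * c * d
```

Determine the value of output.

Step 1: Create generator and consume all values:
  a = next(my_gen) = 20
  b = next(my_gen) = 1
  c = next(my_gen) = 1
  d = next(my_gen) = 17
Step 2: output = 20 * 1 * 1 * 17 = 340.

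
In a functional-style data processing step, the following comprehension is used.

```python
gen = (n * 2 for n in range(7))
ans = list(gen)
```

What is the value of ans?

Step 1: For each n in range(7), compute n*2:
  n=0: 0*2 = 0
  n=1: 1*2 = 2
  n=2: 2*2 = 4
  n=3: 3*2 = 6
  n=4: 4*2 = 8
  n=5: 5*2 = 10
  n=6: 6*2 = 12
Therefore ans = [0, 2, 4, 6, 8, 10, 12].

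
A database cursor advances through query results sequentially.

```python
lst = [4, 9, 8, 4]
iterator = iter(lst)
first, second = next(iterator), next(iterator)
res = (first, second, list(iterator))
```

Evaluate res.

Step 1: Create iterator over [4, 9, 8, 4].
Step 2: first = 4, second = 9.
Step 3: Remaining elements: [8, 4].
Therefore res = (4, 9, [8, 4]).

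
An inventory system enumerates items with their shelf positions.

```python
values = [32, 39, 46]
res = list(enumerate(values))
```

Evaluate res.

Step 1: enumerate pairs each element with its index:
  (0, 32)
  (1, 39)
  (2, 46)
Therefore res = [(0, 32), (1, 39), (2, 46)].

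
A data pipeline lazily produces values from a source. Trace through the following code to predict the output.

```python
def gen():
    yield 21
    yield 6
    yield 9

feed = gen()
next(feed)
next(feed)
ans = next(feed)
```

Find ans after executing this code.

Step 1: gen() creates a generator.
Step 2: next(feed) yields 21 (consumed and discarded).
Step 3: next(feed) yields 6 (consumed and discarded).
Step 4: next(feed) yields 9, assigned to ans.
Therefore ans = 9.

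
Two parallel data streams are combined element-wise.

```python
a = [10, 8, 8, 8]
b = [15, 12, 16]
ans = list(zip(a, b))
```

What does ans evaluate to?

Step 1: zip stops at shortest (len(a)=4, len(b)=3):
  Index 0: (10, 15)
  Index 1: (8, 12)
  Index 2: (8, 16)
Step 2: Last element of a (8) has no pair, dropped.
Therefore ans = [(10, 15), (8, 12), (8, 16)].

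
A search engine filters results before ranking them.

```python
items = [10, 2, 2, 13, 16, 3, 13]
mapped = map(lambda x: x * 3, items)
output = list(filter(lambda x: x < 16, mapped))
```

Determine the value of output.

Step 1: Map x * 3:
  10 -> 30
  2 -> 6
  2 -> 6
  13 -> 39
  16 -> 48
  3 -> 9
  13 -> 39
Step 2: Filter for < 16:
  30: removed
  6: kept
  6: kept
  39: removed
  48: removed
  9: kept
  39: removed
Therefore output = [6, 6, 9].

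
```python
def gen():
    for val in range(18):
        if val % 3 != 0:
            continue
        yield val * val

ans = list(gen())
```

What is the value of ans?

Step 1: Only yield val**2 when val is divisible by 3:
  val=0: 0 % 3 == 0, yield 0**2 = 0
  val=3: 3 % 3 == 0, yield 3**2 = 9
  val=6: 6 % 3 == 0, yield 6**2 = 36
  val=9: 9 % 3 == 0, yield 9**2 = 81
  val=12: 12 % 3 == 0, yield 12**2 = 144
  val=15: 15 % 3 == 0, yield 15**2 = 225
Therefore ans = [0, 9, 36, 81, 144, 225].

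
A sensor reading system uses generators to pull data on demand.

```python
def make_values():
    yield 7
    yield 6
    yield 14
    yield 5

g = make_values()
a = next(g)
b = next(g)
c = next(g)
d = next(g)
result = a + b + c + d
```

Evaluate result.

Step 1: Create generator and consume all values:
  a = next(g) = 7
  b = next(g) = 6
  c = next(g) = 14
  d = next(g) = 5
Step 2: result = 7 + 6 + 14 + 5 = 32.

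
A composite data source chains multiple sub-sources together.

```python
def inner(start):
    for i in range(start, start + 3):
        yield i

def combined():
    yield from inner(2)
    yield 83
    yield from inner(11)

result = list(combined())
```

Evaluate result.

Step 1: combined() delegates to inner(2):
  yield 2
  yield 3
  yield 4
Step 2: yield 83
Step 3: Delegates to inner(11):
  yield 11
  yield 12
  yield 13
Therefore result = [2, 3, 4, 83, 11, 12, 13].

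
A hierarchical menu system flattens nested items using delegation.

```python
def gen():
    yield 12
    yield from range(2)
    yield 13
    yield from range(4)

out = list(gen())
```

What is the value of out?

Step 1: Trace yields in order:
  yield 12
  yield 0
  yield 1
  yield 13
  yield 0
  yield 1
  yield 2
  yield 3
Therefore out = [12, 0, 1, 13, 0, 1, 2, 3].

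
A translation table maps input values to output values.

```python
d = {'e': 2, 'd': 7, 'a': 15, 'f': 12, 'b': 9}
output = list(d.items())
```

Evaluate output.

Step 1: d.items() returns (key, value) pairs in insertion order.
Therefore output = [('e', 2), ('d', 7), ('a', 15), ('f', 12), ('b', 9)].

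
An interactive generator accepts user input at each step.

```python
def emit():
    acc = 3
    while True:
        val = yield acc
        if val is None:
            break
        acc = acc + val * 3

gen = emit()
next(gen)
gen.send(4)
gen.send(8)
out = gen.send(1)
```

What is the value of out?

Step 1: next() -> yield acc=3.
Step 2: send(4) -> val=4, acc = 3 + 4*3 = 15, yield 15.
Step 3: send(8) -> val=8, acc = 15 + 8*3 = 39, yield 39.
Step 4: send(1) -> val=1, acc = 39 + 1*3 = 42, yield 42.
Therefore out = 42.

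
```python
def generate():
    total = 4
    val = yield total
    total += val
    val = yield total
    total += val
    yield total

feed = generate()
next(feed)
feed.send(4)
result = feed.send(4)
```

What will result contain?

Step 1: next() -> yield total=4.
Step 2: send(4) -> val=4, total = 4+4 = 8, yield 8.
Step 3: send(4) -> val=4, total = 8+4 = 12, yield 12.
Therefore result = 12.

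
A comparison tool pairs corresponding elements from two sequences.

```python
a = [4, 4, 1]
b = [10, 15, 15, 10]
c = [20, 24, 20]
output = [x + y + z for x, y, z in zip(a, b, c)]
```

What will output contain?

Step 1: zip three lists (truncates to shortest, len=3):
  4 + 10 + 20 = 34
  4 + 15 + 24 = 43
  1 + 15 + 20 = 36
Therefore output = [34, 43, 36].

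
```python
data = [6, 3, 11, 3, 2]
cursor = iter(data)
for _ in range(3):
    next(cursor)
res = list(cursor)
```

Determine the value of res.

Step 1: Create iterator over [6, 3, 11, 3, 2].
Step 2: Advance 3 positions (consuming [6, 3, 11]).
Step 3: list() collects remaining elements: [3, 2].
Therefore res = [3, 2].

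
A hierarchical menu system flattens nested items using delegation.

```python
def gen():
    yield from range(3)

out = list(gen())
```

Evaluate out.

Step 1: yield from delegates to the iterable, yielding each element.
Step 2: Collected values: [0, 1, 2].
Therefore out = [0, 1, 2].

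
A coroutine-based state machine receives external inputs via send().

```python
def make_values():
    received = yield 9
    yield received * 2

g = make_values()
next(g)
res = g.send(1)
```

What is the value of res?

Step 1: next(g) advances to first yield, producing 9.
Step 2: send(1) resumes, received = 1.
Step 3: yield received * 2 = 1 * 2 = 2.
Therefore res = 2.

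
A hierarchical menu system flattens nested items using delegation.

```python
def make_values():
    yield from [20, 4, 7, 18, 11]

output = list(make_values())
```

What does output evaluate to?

Step 1: yield from delegates to the iterable, yielding each element.
Step 2: Collected values: [20, 4, 7, 18, 11].
Therefore output = [20, 4, 7, 18, 11].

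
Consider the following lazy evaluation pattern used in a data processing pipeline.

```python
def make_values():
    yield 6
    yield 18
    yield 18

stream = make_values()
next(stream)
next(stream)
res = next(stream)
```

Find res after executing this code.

Step 1: make_values() creates a generator.
Step 2: next(stream) yields 6 (consumed and discarded).
Step 3: next(stream) yields 18 (consumed and discarded).
Step 4: next(stream) yields 18, assigned to res.
Therefore res = 18.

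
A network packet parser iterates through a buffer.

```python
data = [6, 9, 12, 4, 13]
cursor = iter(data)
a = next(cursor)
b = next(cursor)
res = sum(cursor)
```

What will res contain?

Step 1: Create iterator over [6, 9, 12, 4, 13].
Step 2: a = next() = 6, b = next() = 9.
Step 3: sum() of remaining [12, 4, 13] = 29.
Therefore res = 29.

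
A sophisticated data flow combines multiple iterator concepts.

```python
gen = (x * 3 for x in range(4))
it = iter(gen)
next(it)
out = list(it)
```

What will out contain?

Step 1: Generator produces [0, 3, 6, 9].
Step 2: next(it) consumes first element (0).
Step 3: list(it) collects remaining: [3, 6, 9].
Therefore out = [3, 6, 9].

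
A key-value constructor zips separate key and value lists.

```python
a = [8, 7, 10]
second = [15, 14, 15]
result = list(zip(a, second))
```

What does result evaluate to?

Step 1: zip pairs elements at same index:
  Index 0: (8, 15)
  Index 1: (7, 14)
  Index 2: (10, 15)
Therefore result = [(8, 15), (7, 14), (10, 15)].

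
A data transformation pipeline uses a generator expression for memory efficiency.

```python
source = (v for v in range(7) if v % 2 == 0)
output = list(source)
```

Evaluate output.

Step 1: Filter range(7) keeping only even values:
  v=0: even, included
  v=1: odd, excluded
  v=2: even, included
  v=3: odd, excluded
  v=4: even, included
  v=5: odd, excluded
  v=6: even, included
Therefore output = [0, 2, 4, 6].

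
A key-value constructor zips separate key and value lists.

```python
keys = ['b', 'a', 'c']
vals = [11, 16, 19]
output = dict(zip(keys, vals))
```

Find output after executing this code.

Step 1: zip pairs keys with values:
  'b' -> 11
  'a' -> 16
  'c' -> 19
Therefore output = {'b': 11, 'a': 16, 'c': 19}.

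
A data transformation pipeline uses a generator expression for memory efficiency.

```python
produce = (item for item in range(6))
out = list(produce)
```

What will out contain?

Step 1: Generator expression iterates range(6): [0, 1, 2, 3, 4, 5].
Step 2: list() collects all values.
Therefore out = [0, 1, 2, 3, 4, 5].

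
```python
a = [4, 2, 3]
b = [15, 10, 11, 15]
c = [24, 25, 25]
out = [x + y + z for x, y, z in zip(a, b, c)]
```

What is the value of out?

Step 1: zip three lists (truncates to shortest, len=3):
  4 + 15 + 24 = 43
  2 + 10 + 25 = 37
  3 + 11 + 25 = 39
Therefore out = [43, 37, 39].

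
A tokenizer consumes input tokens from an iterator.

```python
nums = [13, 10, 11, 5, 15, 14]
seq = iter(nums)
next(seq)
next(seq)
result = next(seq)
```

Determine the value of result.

Step 1: Create iterator over [13, 10, 11, 5, 15, 14].
Step 2: next() consumes 13.
Step 3: next() consumes 10.
Step 4: next() returns 11.
Therefore result = 11.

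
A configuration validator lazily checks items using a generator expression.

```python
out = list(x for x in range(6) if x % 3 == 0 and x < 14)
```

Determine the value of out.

Step 1: Filter range(6) where x % 3 == 0 and x < 14:
  x=0: both conditions met, included
  x=1: excluded (1 % 3 != 0)
  x=2: excluded (2 % 3 != 0)
  x=3: both conditions met, included
  x=4: excluded (4 % 3 != 0)
  x=5: excluded (5 % 3 != 0)
Therefore out = [0, 3].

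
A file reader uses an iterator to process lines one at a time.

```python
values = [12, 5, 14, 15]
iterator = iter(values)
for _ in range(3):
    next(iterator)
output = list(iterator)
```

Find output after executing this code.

Step 1: Create iterator over [12, 5, 14, 15].
Step 2: Advance 3 positions (consuming [12, 5, 14]).
Step 3: list() collects remaining elements: [15].
Therefore output = [15].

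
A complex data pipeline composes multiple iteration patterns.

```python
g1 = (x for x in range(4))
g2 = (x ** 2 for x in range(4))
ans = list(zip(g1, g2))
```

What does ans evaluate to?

Step 1: g1 produces [0, 1, 2, 3].
Step 2: g2 produces [0, 1, 4, 9].
Step 3: zip pairs them: [(0, 0), (1, 1), (2, 4), (3, 9)].
Therefore ans = [(0, 0), (1, 1), (2, 4), (3, 9)].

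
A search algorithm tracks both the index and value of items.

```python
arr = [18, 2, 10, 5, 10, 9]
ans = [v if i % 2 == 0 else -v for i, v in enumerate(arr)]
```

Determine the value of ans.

Step 1: For each (i, v), keep v if i is even, negate if odd:
  i=0 (even): keep 18
  i=1 (odd): negate to -2
  i=2 (even): keep 10
  i=3 (odd): negate to -5
  i=4 (even): keep 10
  i=5 (odd): negate to -9
Therefore ans = [18, -2, 10, -5, 10, -9].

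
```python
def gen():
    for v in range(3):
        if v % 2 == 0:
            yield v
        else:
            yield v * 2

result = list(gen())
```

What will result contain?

Step 1: For each v in range(3), yield v if even, else v*2:
  v=0 (even): yield 0
  v=1 (odd): yield 1*2 = 2
  v=2 (even): yield 2
Therefore result = [0, 2, 2].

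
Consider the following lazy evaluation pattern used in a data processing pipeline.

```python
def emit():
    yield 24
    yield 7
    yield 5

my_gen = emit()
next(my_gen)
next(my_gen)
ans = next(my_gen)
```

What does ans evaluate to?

Step 1: emit() creates a generator.
Step 2: next(my_gen) yields 24 (consumed and discarded).
Step 3: next(my_gen) yields 7 (consumed and discarded).
Step 4: next(my_gen) yields 5, assigned to ans.
Therefore ans = 5.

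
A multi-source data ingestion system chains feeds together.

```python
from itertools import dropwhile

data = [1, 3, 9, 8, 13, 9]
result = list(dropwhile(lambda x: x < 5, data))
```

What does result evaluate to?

Step 1: dropwhile drops elements while < 5:
  1 < 5: dropped
  3 < 5: dropped
  9: kept (dropping stopped)
Step 2: Remaining elements kept regardless of condition.
Therefore result = [9, 8, 13, 9].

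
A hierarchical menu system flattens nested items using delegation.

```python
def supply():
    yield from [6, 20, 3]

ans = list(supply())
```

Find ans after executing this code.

Step 1: yield from delegates to the iterable, yielding each element.
Step 2: Collected values: [6, 20, 3].
Therefore ans = [6, 20, 3].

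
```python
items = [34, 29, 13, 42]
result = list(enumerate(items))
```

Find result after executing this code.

Step 1: enumerate pairs each element with its index:
  (0, 34)
  (1, 29)
  (2, 13)
  (3, 42)
Therefore result = [(0, 34), (1, 29), (2, 13), (3, 42)].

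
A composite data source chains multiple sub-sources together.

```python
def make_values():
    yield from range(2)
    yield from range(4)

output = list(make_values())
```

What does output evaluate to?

Step 1: Trace yields in order:
  yield 0
  yield 1
  yield 0
  yield 1
  yield 2
  yield 3
Therefore output = [0, 1, 0, 1, 2, 3].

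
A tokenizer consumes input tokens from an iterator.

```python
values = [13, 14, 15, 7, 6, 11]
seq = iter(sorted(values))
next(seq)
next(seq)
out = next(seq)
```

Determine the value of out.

Step 1: sorted([13, 14, 15, 7, 6, 11]) = [6, 7, 11, 13, 14, 15].
Step 2: Create iterator and skip 2 elements.
Step 3: next() returns 11.
Therefore out = 11.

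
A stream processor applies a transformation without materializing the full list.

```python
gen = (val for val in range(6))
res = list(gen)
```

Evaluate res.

Step 1: Generator expression iterates range(6): [0, 1, 2, 3, 4, 5].
Step 2: list() collects all values.
Therefore res = [0, 1, 2, 3, 4, 5].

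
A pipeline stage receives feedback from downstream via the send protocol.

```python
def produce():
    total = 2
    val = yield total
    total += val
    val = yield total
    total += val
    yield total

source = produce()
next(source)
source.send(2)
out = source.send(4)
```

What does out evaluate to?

Step 1: next() -> yield total=2.
Step 2: send(2) -> val=2, total = 2+2 = 4, yield 4.
Step 3: send(4) -> val=4, total = 4+4 = 8, yield 8.
Therefore out = 8.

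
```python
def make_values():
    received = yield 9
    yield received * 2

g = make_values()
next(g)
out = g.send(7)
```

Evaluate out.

Step 1: next(g) advances to first yield, producing 9.
Step 2: send(7) resumes, received = 7.
Step 3: yield received * 2 = 7 * 2 = 14.
Therefore out = 14.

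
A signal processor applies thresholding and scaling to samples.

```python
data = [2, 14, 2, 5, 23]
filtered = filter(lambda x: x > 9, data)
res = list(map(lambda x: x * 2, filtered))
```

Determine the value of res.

Step 1: Filter data for elements > 9:
  2: removed
  14: kept
  2: removed
  5: removed
  23: kept
Step 2: Map x * 2 on filtered [14, 23]:
  14 -> 28
  23 -> 46
Therefore res = [28, 46].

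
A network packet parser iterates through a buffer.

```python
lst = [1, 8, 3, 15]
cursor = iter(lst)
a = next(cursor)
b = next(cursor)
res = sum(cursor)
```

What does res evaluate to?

Step 1: Create iterator over [1, 8, 3, 15].
Step 2: a = next() = 1, b = next() = 8.
Step 3: sum() of remaining [3, 15] = 18.
Therefore res = 18.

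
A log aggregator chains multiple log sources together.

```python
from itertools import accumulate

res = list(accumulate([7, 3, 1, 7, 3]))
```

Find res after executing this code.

Step 1: accumulate computes running sums:
  + 7 = 7
  + 3 = 10
  + 1 = 11
  + 7 = 18
  + 3 = 21
Therefore res = [7, 10, 11, 18, 21].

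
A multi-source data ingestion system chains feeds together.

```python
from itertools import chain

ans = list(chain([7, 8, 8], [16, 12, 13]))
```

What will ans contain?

Step 1: chain() concatenates iterables: [7, 8, 8] + [16, 12, 13].
Therefore ans = [7, 8, 8, 16, 12, 13].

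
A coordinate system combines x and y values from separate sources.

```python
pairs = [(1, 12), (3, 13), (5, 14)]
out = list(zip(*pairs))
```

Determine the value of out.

Step 1: zip(*pairs) transposes: unzips [(1, 12), (3, 13), (5, 14)] into separate sequences.
Step 2: First elements: (1, 3, 5), second elements: (12, 13, 14).
Therefore out = [(1, 3, 5), (12, 13, 14)].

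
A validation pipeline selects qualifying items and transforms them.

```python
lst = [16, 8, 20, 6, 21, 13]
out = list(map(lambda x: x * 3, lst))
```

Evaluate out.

Step 1: Apply lambda x: x * 3 to each element:
  16 -> 48
  8 -> 24
  20 -> 60
  6 -> 18
  21 -> 63
  13 -> 39
Therefore out = [48, 24, 60, 18, 63, 39].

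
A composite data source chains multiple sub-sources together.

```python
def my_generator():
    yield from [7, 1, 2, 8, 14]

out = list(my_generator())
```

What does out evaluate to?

Step 1: yield from delegates to the iterable, yielding each element.
Step 2: Collected values: [7, 1, 2, 8, 14].
Therefore out = [7, 1, 2, 8, 14].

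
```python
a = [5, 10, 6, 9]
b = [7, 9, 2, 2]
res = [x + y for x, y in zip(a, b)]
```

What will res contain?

Step 1: Add corresponding elements:
  5 + 7 = 12
  10 + 9 = 19
  6 + 2 = 8
  9 + 2 = 11
Therefore res = [12, 19, 8, 11].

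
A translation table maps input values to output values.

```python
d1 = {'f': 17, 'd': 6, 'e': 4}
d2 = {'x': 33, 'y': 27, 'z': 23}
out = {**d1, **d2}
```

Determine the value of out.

Step 1: Merge d1 and d2 (d2 values override on key conflicts).
Step 2: d1 has keys ['f', 'd', 'e'], d2 has keys ['x', 'y', 'z'].
Therefore out = {'f': 17, 'd': 6, 'e': 4, 'x': 33, 'y': 27, 'z': 23}.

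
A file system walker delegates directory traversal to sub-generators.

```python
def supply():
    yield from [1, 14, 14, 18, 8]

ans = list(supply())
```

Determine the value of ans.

Step 1: yield from delegates to the iterable, yielding each element.
Step 2: Collected values: [1, 14, 14, 18, 8].
Therefore ans = [1, 14, 14, 18, 8].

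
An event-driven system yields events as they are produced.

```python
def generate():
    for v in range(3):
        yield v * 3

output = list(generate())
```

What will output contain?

Step 1: For each v in range(3), yield v * 3:
  v=0: yield 0 * 3 = 0
  v=1: yield 1 * 3 = 3
  v=2: yield 2 * 3 = 6
Therefore output = [0, 3, 6].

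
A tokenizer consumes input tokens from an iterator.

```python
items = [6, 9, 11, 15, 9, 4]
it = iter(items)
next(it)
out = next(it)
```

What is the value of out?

Step 1: Create iterator over [6, 9, 11, 15, 9, 4].
Step 2: next() consumes 6.
Step 3: next() returns 9.
Therefore out = 9.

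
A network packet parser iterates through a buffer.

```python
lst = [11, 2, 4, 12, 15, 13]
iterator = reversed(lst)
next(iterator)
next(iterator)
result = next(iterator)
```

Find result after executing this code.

Step 1: reversed([11, 2, 4, 12, 15, 13]) gives iterator: [13, 15, 12, 4, 2, 11].
Step 2: First next() = 13, second next() = 15.
Step 3: Third next() = 12.
Therefore result = 12.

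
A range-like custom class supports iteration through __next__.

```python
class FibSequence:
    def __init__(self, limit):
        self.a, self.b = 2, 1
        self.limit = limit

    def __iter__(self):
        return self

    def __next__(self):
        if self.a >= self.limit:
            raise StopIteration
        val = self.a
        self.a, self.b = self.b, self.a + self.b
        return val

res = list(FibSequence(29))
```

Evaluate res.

Step 1: Fibonacci-like sequence (a=2, b=1) until >= 29:
  Yield 2, then a,b = 1,3
  Yield 1, then a,b = 3,4
  Yield 3, then a,b = 4,7
  Yield 4, then a,b = 7,11
  Yield 7, then a,b = 11,18
  Yield 11, then a,b = 18,29
  Yield 18, then a,b = 29,47
Step 2: 29 >= 29, stop.
Therefore res = [2, 1, 3, 4, 7, 11, 18].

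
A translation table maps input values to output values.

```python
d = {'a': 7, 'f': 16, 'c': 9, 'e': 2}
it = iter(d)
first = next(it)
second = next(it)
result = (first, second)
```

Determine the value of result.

Step 1: iter(d) iterates over keys: ['a', 'f', 'c', 'e'].
Step 2: first = next(it) = 'a', second = next(it) = 'f'.
Therefore result = ('a', 'f').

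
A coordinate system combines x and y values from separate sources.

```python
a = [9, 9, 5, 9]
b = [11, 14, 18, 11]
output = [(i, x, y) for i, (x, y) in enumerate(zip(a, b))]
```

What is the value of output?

Step 1: enumerate(zip(a, b)) gives index with paired elements:
  i=0: (9, 11)
  i=1: (9, 14)
  i=2: (5, 18)
  i=3: (9, 11)
Therefore output = [(0, 9, 11), (1, 9, 14), (2, 5, 18), (3, 9, 11)].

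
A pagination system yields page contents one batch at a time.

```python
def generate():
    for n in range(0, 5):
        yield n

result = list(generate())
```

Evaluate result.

Step 1: The generator yields each value from range(0, 5).
Step 2: list() consumes all yields: [0, 1, 2, 3, 4].
Therefore result = [0, 1, 2, 3, 4].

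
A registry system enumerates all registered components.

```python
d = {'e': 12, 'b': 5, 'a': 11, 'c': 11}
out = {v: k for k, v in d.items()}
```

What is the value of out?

Step 1: Invert dict (swap keys and values):
  'e': 12 -> 12: 'e'
  'b': 5 -> 5: 'b'
  'a': 11 -> 11: 'a'
  'c': 11 -> 11: 'c'
Therefore out = {12: 'e', 5: 'b', 11: 'c'}.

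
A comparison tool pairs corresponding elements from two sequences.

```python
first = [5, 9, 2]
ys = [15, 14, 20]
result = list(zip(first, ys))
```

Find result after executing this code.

Step 1: zip pairs elements at same index:
  Index 0: (5, 15)
  Index 1: (9, 14)
  Index 2: (2, 20)
Therefore result = [(5, 15), (9, 14), (2, 20)].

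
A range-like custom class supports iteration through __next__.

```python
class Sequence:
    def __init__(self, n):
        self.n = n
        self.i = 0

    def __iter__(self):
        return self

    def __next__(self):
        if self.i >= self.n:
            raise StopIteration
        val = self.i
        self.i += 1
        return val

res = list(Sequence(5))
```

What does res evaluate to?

Step 1: Sequence(5) creates an iterator counting 0 to 4.
Step 2: list() consumes all values: [0, 1, 2, 3, 4].
Therefore res = [0, 1, 2, 3, 4].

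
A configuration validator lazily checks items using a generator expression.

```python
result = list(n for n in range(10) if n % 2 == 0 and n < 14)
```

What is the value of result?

Step 1: Filter range(10) where n % 2 == 0 and n < 14:
  n=0: both conditions met, included
  n=1: excluded (1 % 2 != 0)
  n=2: both conditions met, included
  n=3: excluded (3 % 2 != 0)
  n=4: both conditions met, included
  n=5: excluded (5 % 2 != 0)
  n=6: both conditions met, included
  n=7: excluded (7 % 2 != 0)
  n=8: both conditions met, included
  n=9: excluded (9 % 2 != 0)
Therefore result = [0, 2, 4, 6, 8].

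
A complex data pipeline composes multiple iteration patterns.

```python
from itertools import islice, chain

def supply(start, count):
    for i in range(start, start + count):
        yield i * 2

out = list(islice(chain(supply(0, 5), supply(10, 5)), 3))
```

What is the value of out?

Step 1: supply(0, 5) yields [0, 2, 4, 6, 8].
Step 2: supply(10, 5) yields [20, 22, 24, 26, 28].
Step 3: chain concatenates: [0, 2, 4, 6, 8, 20, 22, 24, 26, 28].
Step 4: islice takes first 3: [0, 2, 4].
Therefore out = [0, 2, 4].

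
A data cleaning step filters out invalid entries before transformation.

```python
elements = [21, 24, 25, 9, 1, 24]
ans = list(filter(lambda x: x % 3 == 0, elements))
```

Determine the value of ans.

Step 1: Filter elements divisible by 3:
  21 % 3 = 0: kept
  24 % 3 = 0: kept
  25 % 3 = 1: removed
  9 % 3 = 0: kept
  1 % 3 = 1: removed
  24 % 3 = 0: kept
Therefore ans = [21, 24, 9, 24].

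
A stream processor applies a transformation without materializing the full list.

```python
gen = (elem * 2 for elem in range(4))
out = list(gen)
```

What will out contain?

Step 1: For each elem in range(4), compute elem*2:
  elem=0: 0*2 = 0
  elem=1: 1*2 = 2
  elem=2: 2*2 = 4
  elem=3: 3*2 = 6
Therefore out = [0, 2, 4, 6].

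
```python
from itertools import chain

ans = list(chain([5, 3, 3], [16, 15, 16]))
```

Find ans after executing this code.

Step 1: chain() concatenates iterables: [5, 3, 3] + [16, 15, 16].
Therefore ans = [5, 3, 3, 16, 15, 16].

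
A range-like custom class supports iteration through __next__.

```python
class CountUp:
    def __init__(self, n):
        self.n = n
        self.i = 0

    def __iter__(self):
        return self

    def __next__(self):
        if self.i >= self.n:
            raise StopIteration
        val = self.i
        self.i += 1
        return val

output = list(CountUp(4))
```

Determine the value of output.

Step 1: CountUp(4) creates an iterator counting 0 to 3.
Step 2: list() consumes all values: [0, 1, 2, 3].
Therefore output = [0, 1, 2, 3].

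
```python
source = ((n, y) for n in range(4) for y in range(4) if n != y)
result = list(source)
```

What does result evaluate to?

Step 1: Nested generator over range(4) x range(4) where n != y:
  (0, 0): excluded (n == y)
  (0, 1): included
  (0, 2): included
  (0, 3): included
  (1, 0): included
  (1, 1): excluded (n == y)
  (1, 2): included
  (1, 3): included
  (2, 0): included
  (2, 1): included
  (2, 2): excluded (n == y)
  (2, 3): included
  (3, 0): included
  (3, 1): included
  (3, 2): included
  (3, 3): excluded (n == y)
Therefore result = [(0, 1), (0, 2), (0, 3), (1, 0), (1, 2), (1, 3), (2, 0), (2, 1), (2, 3), (3, 0), (3, 1), (3, 2)].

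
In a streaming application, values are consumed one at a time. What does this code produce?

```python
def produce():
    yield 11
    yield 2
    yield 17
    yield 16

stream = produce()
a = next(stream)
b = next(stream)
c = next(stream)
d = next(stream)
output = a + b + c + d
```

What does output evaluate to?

Step 1: Create generator and consume all values:
  a = next(stream) = 11
  b = next(stream) = 2
  c = next(stream) = 17
  d = next(stream) = 16
Step 2: output = 11 + 2 + 17 + 16 = 46.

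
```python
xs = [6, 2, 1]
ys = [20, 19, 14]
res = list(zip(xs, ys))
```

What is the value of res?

Step 1: zip pairs elements at same index:
  Index 0: (6, 20)
  Index 1: (2, 19)
  Index 2: (1, 14)
Therefore res = [(6, 20), (2, 19), (1, 14)].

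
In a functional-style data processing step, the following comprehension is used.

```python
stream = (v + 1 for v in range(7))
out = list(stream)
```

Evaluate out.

Step 1: For each v in range(7), compute v+1:
  v=0: 0+1 = 1
  v=1: 1+1 = 2
  v=2: 2+1 = 3
  v=3: 3+1 = 4
  v=4: 4+1 = 5
  v=5: 5+1 = 6
  v=6: 6+1 = 7
Therefore out = [1, 2, 3, 4, 5, 6, 7].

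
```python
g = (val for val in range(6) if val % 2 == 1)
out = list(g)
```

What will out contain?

Step 1: Filter range(6) keeping only odd values:
  val=0: even, excluded
  val=1: odd, included
  val=2: even, excluded
  val=3: odd, included
  val=4: even, excluded
  val=5: odd, included
Therefore out = [1, 3, 5].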